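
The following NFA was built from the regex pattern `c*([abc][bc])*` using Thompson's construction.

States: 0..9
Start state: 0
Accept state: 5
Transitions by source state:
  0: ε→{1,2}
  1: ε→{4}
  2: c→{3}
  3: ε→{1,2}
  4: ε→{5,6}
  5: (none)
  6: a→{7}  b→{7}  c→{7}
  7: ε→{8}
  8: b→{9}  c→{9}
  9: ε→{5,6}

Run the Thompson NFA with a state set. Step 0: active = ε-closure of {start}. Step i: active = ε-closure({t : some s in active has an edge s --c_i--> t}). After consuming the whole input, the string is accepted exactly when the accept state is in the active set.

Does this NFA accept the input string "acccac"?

S₀ = ε-closure({0}) = {0,1,2,4,5,6}
'a' @ 1: {7,8}
'c' @ 2: {5,6,9}  [accepting]
'c' @ 3: {7,8}
'c' @ 4: {5,6,9}  [accepting]
'a' @ 5: {7,8}
'c' @ 6: {5,6,9}  [accepting]
final: {5,6,9}; accept 5 in set

Answer: ACCEPT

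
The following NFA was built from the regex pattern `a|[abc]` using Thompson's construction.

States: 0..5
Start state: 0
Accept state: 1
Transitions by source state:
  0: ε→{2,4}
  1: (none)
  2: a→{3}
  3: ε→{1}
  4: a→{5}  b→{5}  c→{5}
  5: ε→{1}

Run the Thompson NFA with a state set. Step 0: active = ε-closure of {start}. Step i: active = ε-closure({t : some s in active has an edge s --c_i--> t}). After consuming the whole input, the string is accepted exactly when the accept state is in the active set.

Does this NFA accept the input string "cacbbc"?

S₀ = ε-closure({0}) = {0,2,4}
'c' @ 1: {1,5}  ✓accept
'a' @ 2: {}  — dead — no transitions
rest 'cbbc' ignored (set empty)
end set {} — state 1 not in

Answer: REJECT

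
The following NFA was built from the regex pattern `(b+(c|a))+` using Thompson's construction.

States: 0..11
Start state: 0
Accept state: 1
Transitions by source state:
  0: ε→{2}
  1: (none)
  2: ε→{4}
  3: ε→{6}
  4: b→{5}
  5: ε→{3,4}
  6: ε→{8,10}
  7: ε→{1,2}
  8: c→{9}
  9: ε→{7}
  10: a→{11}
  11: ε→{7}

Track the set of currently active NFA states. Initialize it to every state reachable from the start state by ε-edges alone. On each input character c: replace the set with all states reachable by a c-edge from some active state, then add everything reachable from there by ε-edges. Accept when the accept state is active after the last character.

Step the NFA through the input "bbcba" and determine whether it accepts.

start: ε-closure({0}) = {0,2,4}
'b' @ 1: {3,4,5,6,8,10}
'b' @ 2: {3,4,5,6,8,10}
'c' @ 3: {1,2,4,7,9}  [accepting]
'b' @ 4: {3,4,5,6,8,10}
'a' @ 5: {1,2,4,7,11}  [accepting]
after full input: {1,2,4,7,11}  (accept=1 in)

Answer: ACCEPT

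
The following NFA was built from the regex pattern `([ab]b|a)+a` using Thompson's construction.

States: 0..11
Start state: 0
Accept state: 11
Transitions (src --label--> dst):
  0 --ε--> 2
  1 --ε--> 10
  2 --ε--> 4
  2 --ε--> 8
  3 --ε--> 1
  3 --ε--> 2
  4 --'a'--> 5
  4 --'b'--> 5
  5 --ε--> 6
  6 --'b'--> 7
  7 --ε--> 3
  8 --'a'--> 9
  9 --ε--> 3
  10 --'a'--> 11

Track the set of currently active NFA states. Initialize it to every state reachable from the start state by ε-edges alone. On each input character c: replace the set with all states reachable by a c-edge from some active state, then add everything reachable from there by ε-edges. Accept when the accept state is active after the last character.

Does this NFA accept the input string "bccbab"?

Answer: REJECT

Trace:
initial (ε-close {0}): {0,2,4,8}
'b' @ 1: {5,6}
'c' @ 2: {}  — no active states
rest 'cbab' ignored (set empty)
final: {}; accept 11 not in set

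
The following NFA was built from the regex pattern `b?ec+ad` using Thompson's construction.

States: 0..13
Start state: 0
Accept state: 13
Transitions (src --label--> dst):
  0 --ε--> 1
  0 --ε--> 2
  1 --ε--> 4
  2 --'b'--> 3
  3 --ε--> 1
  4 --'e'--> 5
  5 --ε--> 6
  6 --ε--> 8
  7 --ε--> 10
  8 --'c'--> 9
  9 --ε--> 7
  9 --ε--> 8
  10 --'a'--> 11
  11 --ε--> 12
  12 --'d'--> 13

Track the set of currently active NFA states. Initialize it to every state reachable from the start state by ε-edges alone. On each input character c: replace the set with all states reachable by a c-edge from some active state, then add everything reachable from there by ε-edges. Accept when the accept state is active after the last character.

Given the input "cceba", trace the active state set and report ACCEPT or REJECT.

Answer: REJECT

Trace:
start: ε-closure({0}) = {0,1,2,4}
'c' @ 1: {}  — dead — no transitions
rest 'ceba' ignored (set empty)
final: {}; accept 13 not in set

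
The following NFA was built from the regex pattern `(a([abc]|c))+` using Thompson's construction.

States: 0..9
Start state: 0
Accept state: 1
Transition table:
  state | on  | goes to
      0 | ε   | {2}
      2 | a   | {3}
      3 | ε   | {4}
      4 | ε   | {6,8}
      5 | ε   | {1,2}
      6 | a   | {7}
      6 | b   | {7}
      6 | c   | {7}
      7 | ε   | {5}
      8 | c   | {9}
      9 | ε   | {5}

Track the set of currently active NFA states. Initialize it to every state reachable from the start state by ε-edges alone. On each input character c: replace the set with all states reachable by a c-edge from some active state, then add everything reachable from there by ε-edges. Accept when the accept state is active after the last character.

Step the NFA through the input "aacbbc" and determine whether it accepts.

start: ε-closure({0}) = {0,2}
'a' @ 1: {3,4,6,8}
'a' @ 2: {1,2,5,7}  (accept∈set)
'c' @ 3: {}  — no active states
rest 'bbc' ignored (set empty)
end set {} — state 1 not in

Answer: REJECT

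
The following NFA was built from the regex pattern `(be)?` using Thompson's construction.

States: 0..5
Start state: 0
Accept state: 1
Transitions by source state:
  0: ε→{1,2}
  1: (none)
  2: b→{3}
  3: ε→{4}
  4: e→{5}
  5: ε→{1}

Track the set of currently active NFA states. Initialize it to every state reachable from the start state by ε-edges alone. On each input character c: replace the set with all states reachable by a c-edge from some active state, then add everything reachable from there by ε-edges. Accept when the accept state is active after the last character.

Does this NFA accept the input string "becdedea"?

S₀ = ε-closure({0}) = {0,1,2}
'b' @ 1: {3,4}
'e' @ 2: {1,5}  (accept∈set)
'c' @ 3: {}  — no active states
rest 'dedea' ignored (set empty)
end set {} — state 1 not in

Answer: REJECT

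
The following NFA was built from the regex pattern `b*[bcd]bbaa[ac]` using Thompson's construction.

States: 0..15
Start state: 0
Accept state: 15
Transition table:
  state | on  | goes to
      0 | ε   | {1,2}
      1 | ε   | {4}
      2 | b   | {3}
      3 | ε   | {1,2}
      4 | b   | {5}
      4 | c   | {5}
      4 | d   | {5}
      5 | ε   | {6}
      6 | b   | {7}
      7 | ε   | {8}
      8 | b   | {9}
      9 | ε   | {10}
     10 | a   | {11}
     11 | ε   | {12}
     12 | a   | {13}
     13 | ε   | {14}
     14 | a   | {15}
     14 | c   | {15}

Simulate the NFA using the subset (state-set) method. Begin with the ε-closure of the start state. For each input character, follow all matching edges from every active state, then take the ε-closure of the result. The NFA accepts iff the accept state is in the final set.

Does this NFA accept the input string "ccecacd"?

Answer: REJECT

Steps:
start: ε-closure({0}) = {0,1,2,4}
'c' @ 1: {5,6}
'c' @ 2: {}  — dead — no transitions
rest 'ecacd' ignored (set empty)
after full input: {}  (accept=15 not in)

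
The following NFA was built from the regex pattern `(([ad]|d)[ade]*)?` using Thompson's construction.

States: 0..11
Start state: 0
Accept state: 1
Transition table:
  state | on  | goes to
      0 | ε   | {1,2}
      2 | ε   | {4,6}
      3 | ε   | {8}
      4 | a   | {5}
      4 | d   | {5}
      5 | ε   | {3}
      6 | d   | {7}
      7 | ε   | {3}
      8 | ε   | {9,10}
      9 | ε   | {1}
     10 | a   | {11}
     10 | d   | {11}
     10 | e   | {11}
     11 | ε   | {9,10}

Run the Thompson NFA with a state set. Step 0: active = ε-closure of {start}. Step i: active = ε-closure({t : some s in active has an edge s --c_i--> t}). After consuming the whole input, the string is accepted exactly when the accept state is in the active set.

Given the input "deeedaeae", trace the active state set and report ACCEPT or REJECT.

Answer: ACCEPT

Derivation:
start: ε-closure({0}) = {0,1,2,4,6}
'd' @ 1: {1,3,5,7,8,9,10}  ✓accept
'e' @ 2: {1,9,10,11}  ✓accept
'e' @ 3: {1,9,10,11}  ✓accept
'e' @ 4: {1,9,10,11}  ✓accept
'd' @ 5: {1,9,10,11}  ✓accept
'a' @ 6: {1,9,10,11}  ✓accept
'e' @ 7: {1,9,10,11}  ✓accept
'a' @ 8: {1,9,10,11}  ✓accept
'e' @ 9: {1,9,10,11}  ✓accept
final: {1,9,10,11}; accept 1 in set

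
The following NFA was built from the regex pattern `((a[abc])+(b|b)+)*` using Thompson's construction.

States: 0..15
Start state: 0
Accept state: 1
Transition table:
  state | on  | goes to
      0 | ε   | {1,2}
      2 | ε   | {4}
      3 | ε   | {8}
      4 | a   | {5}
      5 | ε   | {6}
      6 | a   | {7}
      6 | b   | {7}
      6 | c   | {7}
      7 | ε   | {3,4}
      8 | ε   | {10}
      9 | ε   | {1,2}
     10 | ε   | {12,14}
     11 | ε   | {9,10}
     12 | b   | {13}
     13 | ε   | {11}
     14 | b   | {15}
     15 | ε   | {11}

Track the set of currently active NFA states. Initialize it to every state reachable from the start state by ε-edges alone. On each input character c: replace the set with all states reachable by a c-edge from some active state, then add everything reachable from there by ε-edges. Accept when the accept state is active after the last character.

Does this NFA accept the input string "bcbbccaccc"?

S₀ = ε-closure({0}) = {0,1,2,4}
'b' @ 1: {}  — dead — no transitions
rest 'cbbccaccc' ignored (set empty)
final: {}; accept 1 not in set

Answer: REJECT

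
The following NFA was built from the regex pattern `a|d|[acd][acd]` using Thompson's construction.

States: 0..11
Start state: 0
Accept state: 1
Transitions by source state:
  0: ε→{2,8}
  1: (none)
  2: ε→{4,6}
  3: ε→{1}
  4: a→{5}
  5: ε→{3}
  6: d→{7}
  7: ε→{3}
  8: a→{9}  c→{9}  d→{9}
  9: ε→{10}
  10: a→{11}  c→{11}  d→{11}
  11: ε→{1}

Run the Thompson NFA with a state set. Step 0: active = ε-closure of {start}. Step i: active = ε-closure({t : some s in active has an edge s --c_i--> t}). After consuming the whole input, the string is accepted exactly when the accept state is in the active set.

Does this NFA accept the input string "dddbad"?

Answer: REJECT

Steps:
start: ε-closure({0}) = {0,2,4,6,8}
'd' @ 1: {1,3,7,9,10}  (accept∈set)
'd' @ 2: {1,11}  (accept∈set)
'd' @ 3: {}  — state set empty
rest 'bad' ignored (set empty)
after full input: {}  (accept=1 not in)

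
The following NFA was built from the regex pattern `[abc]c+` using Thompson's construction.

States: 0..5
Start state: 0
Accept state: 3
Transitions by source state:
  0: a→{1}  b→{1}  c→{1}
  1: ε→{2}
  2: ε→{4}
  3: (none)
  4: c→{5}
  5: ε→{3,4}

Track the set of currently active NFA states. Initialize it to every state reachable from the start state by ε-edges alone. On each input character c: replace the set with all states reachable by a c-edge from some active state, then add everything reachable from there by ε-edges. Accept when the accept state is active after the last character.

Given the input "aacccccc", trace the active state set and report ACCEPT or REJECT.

Answer: REJECT

Derivation:
initial (ε-close {0}): {0}
'a' @ 1: {1,2,4}
'a' @ 2: {}  — state set empty
rest 'cccccc' ignored (set empty)
end set {} — state 3 not in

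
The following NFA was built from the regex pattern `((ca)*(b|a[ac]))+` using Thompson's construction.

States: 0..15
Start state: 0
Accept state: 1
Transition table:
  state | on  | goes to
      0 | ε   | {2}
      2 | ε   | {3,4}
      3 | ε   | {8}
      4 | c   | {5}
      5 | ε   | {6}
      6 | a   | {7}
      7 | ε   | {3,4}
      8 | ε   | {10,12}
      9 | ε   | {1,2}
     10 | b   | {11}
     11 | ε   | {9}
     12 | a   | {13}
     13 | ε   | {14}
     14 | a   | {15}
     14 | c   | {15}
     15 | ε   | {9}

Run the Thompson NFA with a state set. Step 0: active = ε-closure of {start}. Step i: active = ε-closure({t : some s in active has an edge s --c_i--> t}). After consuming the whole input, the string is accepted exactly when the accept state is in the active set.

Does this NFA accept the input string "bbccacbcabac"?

initial (ε-close {0}): {0,2,3,4,8,10,12}
'b' @ 1: {1,2,3,4,8,9,10,11,12}  (accept∈set)
'b' @ 2: {1,2,3,4,8,9,10,11,12}  (accept∈set)
'c' @ 3: {5,6}
'c' @ 4: {}  — no active states
rest 'acbcabac' ignored (set empty)
final: {}; accept 1 not in set

Answer: REJECT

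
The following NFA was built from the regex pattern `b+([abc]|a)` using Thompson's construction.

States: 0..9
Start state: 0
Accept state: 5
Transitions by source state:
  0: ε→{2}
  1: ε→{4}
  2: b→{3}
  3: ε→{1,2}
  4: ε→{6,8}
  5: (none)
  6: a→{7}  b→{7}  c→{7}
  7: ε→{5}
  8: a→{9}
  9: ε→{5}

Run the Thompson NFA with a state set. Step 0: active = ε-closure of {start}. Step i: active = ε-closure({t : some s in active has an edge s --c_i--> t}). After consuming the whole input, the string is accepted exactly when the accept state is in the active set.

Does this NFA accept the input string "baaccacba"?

Answer: REJECT

Derivation:
start: ε-closure({0}) = {0,2}
'b' @ 1: {1,2,3,4,6,8}
'a' @ 2: {5,7,9}  [accepting]
'a' @ 3: {}  — no active states
rest 'ccacba' ignored (set empty)
after full input: {}  (accept=5 not in)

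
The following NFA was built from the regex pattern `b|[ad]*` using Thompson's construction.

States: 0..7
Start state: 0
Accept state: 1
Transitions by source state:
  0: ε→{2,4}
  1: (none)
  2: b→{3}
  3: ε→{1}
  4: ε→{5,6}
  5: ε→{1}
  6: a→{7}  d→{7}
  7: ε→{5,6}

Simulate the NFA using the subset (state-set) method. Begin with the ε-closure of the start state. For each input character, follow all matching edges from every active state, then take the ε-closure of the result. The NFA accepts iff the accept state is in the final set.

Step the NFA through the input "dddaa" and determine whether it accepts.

S₀ = ε-closure({0}) = {0,1,2,4,5,6}
'd' @ 1: {1,5,6,7}  ✓accept
'd' @ 2: {1,5,6,7}  ✓accept
'd' @ 3: {1,5,6,7}  ✓accept
'a' @ 4: {1,5,6,7}  ✓accept
'a' @ 5: {1,5,6,7}  ✓accept
end set {1,5,6,7} — state 1 in

Answer: ACCEPT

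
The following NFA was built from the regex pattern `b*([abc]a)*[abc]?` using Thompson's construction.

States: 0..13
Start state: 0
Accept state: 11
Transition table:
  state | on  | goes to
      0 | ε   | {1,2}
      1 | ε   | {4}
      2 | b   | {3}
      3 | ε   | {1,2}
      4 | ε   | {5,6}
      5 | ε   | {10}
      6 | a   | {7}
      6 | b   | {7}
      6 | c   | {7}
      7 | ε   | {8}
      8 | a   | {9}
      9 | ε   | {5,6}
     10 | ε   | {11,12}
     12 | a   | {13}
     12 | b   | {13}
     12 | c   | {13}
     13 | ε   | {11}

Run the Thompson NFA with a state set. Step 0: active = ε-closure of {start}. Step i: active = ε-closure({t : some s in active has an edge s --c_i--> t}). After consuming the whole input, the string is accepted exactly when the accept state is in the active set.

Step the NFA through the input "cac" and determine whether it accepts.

Answer: ACCEPT

Derivation:
S₀ = ε-closure({0}) = {0,1,2,4,5,6,10,11,12}
'c' @ 1: {7,8,11,13}  [accepting]
'a' @ 2: {5,6,9,10,11,12}  [accepting]
'c' @ 3: {7,8,11,13}  [accepting]
after full input: {7,8,11,13}  (accept=11 in)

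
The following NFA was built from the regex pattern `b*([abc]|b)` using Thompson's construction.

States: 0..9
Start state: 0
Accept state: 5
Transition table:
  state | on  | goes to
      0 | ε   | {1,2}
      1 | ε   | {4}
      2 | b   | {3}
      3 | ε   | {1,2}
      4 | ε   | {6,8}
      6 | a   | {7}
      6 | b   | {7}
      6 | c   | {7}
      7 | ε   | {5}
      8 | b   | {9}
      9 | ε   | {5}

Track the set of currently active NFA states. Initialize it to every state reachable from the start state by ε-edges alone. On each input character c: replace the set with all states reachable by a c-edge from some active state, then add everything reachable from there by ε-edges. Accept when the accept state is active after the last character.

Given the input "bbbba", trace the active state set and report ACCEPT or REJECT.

initial (ε-close {0}): {0,1,2,4,6,8}
'b' @ 1: {1,2,3,4,5,6,7,8,9}  ✓accept
'b' @ 2: {1,2,3,4,5,6,7,8,9}  ✓accept
'b' @ 3: {1,2,3,4,5,6,7,8,9}  ✓accept
'b' @ 4: {1,2,3,4,5,6,7,8,9}  ✓accept
'a' @ 5: {5,7}  ✓accept
end set {5,7} — state 5 in

Answer: ACCEPT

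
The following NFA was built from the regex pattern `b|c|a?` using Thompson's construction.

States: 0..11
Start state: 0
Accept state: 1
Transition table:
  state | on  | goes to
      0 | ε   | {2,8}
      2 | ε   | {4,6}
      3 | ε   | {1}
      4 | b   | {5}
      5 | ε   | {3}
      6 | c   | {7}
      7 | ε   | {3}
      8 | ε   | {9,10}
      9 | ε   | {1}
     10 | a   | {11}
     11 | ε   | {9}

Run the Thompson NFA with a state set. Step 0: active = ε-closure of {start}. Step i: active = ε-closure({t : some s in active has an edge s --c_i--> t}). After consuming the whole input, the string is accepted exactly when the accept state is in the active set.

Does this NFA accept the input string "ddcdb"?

Answer: REJECT

Derivation:
S₀ = ε-closure({0}) = {0,1,2,4,6,8,9,10}
'd' @ 1: {}  — no active states
rest 'dcdb' ignored (set empty)
after full input: {}  (accept=1 not in)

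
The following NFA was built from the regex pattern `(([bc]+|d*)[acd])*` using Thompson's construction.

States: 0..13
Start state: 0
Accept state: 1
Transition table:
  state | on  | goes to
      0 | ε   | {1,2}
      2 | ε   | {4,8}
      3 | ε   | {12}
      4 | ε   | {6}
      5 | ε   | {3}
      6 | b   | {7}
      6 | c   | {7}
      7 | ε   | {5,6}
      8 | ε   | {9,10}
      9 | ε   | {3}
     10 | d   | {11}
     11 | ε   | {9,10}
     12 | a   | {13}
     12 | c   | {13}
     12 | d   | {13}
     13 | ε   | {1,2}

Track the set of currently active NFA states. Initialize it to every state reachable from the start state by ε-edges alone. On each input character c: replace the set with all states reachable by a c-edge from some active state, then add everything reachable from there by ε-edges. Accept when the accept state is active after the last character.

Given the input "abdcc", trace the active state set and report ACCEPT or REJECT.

start: ε-closure({0}) = {0,1,2,3,4,6,8,9,10,12}
'a' @ 1: {1,2,3,4,6,8,9,10,12,13}  ✓accept
'b' @ 2: {3,5,6,7,12}
'd' @ 3: {1,2,3,4,6,8,9,10,12,13}  ✓accept
'c' @ 4: {1,2,3,4,5,6,7,8,9,10,12,13}  ✓accept
'c' @ 5: {1,2,3,4,5,6,7,8,9,10,12,13}  ✓accept
final: {1,2,3,4,5,6,7,8,9,10,12,13}; accept 1 in set

Answer: ACCEPT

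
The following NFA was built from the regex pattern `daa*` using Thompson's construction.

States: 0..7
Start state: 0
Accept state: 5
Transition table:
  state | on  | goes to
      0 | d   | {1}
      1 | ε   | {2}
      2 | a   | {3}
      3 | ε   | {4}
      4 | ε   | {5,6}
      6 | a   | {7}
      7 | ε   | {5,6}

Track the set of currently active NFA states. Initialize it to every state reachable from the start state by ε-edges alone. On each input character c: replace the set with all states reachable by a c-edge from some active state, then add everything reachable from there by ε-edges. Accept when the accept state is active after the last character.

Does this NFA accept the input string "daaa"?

start: ε-closure({0}) = {0}
'd' @ 1: {1,2}
'a' @ 2: {3,4,5,6}  ✓accept
'a' @ 3: {5,6,7}  ✓accept
'a' @ 4: {5,6,7}  ✓accept
final: {5,6,7}; accept 5 in set

Answer: ACCEPT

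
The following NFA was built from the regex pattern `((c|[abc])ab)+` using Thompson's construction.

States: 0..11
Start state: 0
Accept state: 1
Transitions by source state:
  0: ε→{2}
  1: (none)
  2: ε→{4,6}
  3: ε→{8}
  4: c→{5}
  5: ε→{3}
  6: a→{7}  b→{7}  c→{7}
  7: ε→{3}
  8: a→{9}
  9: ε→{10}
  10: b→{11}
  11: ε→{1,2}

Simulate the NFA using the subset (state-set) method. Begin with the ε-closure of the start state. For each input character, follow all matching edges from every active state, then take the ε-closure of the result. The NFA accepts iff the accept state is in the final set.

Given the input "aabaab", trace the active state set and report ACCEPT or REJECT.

start: ε-closure({0}) = {0,2,4,6}
'a' @ 1: {3,7,8}
'a' @ 2: {9,10}
'b' @ 3: {1,2,4,6,11}  ✓accept
'a' @ 4: {3,7,8}
'a' @ 5: {9,10}
'b' @ 6: {1,2,4,6,11}  ✓accept
final: {1,2,4,6,11}; accept 1 in set

Answer: ACCEPT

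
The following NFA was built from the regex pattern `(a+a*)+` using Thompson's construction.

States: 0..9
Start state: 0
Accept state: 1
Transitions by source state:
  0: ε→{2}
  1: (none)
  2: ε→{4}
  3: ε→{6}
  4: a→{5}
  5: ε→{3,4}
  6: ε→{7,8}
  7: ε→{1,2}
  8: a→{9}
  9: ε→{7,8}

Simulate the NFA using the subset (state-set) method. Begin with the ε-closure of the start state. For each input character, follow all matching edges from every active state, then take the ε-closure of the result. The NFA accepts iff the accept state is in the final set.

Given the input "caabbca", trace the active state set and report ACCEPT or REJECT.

Answer: REJECT

Steps:
S₀ = ε-closure({0}) = {0,2,4}
'c' @ 1: {}  — dead — no transitions
rest 'aabbca' ignored (set empty)
final: {}; accept 1 not in set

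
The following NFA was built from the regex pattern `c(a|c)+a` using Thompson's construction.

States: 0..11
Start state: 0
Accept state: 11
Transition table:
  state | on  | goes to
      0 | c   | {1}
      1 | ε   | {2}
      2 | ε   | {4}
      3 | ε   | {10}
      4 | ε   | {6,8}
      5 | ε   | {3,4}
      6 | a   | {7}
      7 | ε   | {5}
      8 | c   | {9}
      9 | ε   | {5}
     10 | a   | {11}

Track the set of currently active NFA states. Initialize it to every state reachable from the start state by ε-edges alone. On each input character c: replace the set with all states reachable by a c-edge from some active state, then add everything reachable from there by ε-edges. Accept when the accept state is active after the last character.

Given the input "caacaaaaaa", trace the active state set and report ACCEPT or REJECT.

start: ε-closure({0}) = {0}
'c' @ 1: {1,2,4,6,8}
'a' @ 2: {3,4,5,6,7,8,10}
'a' @ 3: {3,4,5,6,7,8,10,11}  (accept∈set)
'c' @ 4: {3,4,5,6,8,9,10}
'a' @ 5: {3,4,5,6,7,8,10,11}  (accept∈set)
'a' @ 6: {3,4,5,6,7,8,10,11}  (accept∈set)
'a' @ 7: {3,4,5,6,7,8,10,11}  (accept∈set)
'a' @ 8: {3,4,5,6,7,8,10,11}  (accept∈set)
'a' @ 9: {3,4,5,6,7,8,10,11}  (accept∈set)
'a' @ 10: {3,4,5,6,7,8,10,11}  (accept∈set)
after full input: {3,4,5,6,7,8,10,11}  (accept=11 in)

Answer: ACCEPT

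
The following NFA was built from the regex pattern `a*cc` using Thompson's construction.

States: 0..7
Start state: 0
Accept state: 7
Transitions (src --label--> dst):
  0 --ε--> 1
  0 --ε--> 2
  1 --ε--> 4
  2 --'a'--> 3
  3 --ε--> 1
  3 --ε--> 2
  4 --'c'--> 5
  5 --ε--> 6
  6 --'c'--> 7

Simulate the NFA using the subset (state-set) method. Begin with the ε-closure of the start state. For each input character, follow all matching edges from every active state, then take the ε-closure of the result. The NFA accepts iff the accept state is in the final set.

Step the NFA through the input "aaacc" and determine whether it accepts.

S₀ = ε-closure({0}) = {0,1,2,4}
'a' @ 1: {1,2,3,4}
'a' @ 2: {1,2,3,4}
'a' @ 3: {1,2,3,4}
'c' @ 4: {5,6}
'c' @ 5: {7}  (accept∈set)
end set {7} — state 7 in

Answer: ACCEPT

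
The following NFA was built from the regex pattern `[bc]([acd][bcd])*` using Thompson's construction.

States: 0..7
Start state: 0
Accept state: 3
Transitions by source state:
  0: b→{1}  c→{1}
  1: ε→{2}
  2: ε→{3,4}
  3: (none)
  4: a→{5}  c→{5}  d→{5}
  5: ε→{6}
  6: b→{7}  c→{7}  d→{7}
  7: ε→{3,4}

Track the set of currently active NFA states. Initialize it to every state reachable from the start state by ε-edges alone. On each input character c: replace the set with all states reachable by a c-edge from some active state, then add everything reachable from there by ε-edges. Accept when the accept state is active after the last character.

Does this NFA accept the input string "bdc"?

S₀ = ε-closure({0}) = {0}
'b' @ 1: {1,2,3,4}  [accepting]
'd' @ 2: {5,6}
'c' @ 3: {3,4,7}  [accepting]
end set {3,4,7} — state 3 in

Answer: ACCEPT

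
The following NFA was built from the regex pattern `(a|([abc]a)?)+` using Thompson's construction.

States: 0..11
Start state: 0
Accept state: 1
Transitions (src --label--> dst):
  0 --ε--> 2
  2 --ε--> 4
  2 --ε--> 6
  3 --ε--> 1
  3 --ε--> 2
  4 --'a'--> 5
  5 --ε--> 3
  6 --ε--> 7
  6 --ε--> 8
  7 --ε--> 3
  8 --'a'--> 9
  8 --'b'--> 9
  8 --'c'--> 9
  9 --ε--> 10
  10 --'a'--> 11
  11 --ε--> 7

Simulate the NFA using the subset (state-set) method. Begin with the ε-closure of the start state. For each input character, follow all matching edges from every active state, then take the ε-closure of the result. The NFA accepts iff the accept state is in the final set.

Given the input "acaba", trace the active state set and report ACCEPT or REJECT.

Answer: ACCEPT

Derivation:
S₀ = ε-closure({0}) = {0,1,2,3,4,6,7,8}
'a' @ 1: {1,2,3,4,5,6,7,8,9,10}  (accept∈set)
'c' @ 2: {9,10}
'a' @ 3: {1,2,3,4,6,7,8,11}  (accept∈set)
'b' @ 4: {9,10}
'a' @ 5: {1,2,3,4,6,7,8,11}  (accept∈set)
end set {1,2,3,4,6,7,8,11} — state 1 in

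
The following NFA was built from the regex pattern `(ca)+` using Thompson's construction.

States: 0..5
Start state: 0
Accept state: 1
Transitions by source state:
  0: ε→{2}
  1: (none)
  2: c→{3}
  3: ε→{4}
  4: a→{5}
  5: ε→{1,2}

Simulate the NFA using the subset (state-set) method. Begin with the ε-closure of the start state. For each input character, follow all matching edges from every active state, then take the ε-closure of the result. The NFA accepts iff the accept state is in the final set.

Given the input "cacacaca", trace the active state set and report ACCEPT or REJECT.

S₀ = ε-closure({0}) = {0,2}
'c' @ 1: {3,4}
'a' @ 2: {1,2,5}  [accepting]
'c' @ 3: {3,4}
'a' @ 4: {1,2,5}  [accepting]
'c' @ 5: {3,4}
'a' @ 6: {1,2,5}  [accepting]
'c' @ 7: {3,4}
'a' @ 8: {1,2,5}  [accepting]
final: {1,2,5}; accept 1 in set

Answer: ACCEPT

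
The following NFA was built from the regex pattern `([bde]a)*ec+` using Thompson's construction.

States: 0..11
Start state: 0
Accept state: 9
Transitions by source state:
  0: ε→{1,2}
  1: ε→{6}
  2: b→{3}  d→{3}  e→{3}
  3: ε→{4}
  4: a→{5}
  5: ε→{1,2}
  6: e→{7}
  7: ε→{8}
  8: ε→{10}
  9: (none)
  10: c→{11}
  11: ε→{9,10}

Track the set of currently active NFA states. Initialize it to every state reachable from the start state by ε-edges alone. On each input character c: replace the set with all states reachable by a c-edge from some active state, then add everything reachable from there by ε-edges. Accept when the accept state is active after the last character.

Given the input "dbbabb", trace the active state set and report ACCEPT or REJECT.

S₀ = ε-closure({0}) = {0,1,2,6}
'd' @ 1: {3,4}
'b' @ 2: {}  — state set empty
rest 'babb' ignored (set empty)
final: {}; accept 9 not in set

Answer: REJECT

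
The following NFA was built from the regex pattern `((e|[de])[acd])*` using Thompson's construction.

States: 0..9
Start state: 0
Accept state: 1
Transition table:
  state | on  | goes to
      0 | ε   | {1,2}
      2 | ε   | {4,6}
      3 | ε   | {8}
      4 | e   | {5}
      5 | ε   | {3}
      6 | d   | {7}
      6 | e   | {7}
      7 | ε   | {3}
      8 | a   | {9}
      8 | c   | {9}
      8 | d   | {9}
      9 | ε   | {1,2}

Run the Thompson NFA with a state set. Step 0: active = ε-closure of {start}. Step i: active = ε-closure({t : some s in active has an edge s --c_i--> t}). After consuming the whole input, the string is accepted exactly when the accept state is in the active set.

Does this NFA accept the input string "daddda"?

Answer: ACCEPT

Derivation:
start: ε-closure({0}) = {0,1,2,4,6}
'd' @ 1: {3,7,8}
'a' @ 2: {1,2,4,6,9}  [accepting]
'd' @ 3: {3,7,8}
'd' @ 4: {1,2,4,6,9}  [accepting]
'd' @ 5: {3,7,8}
'a' @ 6: {1,2,4,6,9}  [accepting]
after full input: {1,2,4,6,9}  (accept=1 in)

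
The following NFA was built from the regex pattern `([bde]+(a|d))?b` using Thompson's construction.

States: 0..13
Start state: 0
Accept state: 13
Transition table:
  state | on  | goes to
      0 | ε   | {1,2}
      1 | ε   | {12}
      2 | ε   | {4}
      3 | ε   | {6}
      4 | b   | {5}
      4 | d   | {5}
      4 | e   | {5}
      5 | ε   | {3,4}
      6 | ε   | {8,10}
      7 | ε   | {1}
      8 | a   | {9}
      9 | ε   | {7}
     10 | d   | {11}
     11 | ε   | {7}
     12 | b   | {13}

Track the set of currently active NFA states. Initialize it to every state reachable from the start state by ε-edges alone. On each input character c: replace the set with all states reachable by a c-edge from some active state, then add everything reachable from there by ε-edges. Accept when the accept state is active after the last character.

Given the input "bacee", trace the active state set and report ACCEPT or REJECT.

Answer: REJECT

Derivation:
start: ε-closure({0}) = {0,1,2,4,12}
'b' @ 1: {3,4,5,6,8,10,13}  (accept∈set)
'a' @ 2: {1,7,9,12}
'c' @ 3: {}  — dead — no transitions
rest 'ee' ignored (set empty)
final: {}; accept 13 not in set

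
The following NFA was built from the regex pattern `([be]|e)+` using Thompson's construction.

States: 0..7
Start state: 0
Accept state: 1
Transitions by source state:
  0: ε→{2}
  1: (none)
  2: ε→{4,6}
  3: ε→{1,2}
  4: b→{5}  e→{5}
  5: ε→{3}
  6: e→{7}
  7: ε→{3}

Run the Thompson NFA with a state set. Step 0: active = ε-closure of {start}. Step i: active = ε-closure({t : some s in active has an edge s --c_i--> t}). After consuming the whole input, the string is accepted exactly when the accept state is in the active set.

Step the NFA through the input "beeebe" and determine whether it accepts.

start: ε-closure({0}) = {0,2,4,6}
'b' @ 1: {1,2,3,4,5,6}  (accept∈set)
'e' @ 2: {1,2,3,4,5,6,7}  (accept∈set)
'e' @ 3: {1,2,3,4,5,6,7}  (accept∈set)
'e' @ 4: {1,2,3,4,5,6,7}  (accept∈set)
'b' @ 5: {1,2,3,4,5,6}  (accept∈set)
'e' @ 6: {1,2,3,4,5,6,7}  (accept∈set)
after full input: {1,2,3,4,5,6,7}  (accept=1 in)

Answer: ACCEPT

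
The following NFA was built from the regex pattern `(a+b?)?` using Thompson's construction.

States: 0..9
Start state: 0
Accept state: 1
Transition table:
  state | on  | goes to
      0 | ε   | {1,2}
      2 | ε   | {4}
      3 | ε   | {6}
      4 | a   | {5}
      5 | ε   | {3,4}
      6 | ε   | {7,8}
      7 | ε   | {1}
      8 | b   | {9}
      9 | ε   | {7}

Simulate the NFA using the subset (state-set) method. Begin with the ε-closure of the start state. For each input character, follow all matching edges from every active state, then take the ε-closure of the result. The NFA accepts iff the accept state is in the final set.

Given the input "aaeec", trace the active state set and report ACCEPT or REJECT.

Answer: REJECT

Trace:
initial (ε-close {0}): {0,1,2,4}
'a' @ 1: {1,3,4,5,6,7,8}  (accept∈set)
'a' @ 2: {1,3,4,5,6,7,8}  (accept∈set)
'e' @ 3: {}  — dead — no transitions
rest 'ec' ignored (set empty)
final: {}; accept 1 not in set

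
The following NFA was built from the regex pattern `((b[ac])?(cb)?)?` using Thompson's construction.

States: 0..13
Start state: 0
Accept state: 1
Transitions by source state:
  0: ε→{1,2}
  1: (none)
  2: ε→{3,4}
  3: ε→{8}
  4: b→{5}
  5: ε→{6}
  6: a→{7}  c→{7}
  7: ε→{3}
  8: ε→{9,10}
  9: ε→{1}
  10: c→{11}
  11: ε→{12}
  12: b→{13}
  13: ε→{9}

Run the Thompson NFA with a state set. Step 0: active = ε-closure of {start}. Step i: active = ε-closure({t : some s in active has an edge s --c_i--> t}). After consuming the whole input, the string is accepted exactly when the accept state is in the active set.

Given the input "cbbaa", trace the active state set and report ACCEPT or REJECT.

Answer: REJECT

Derivation:
S₀ = ε-closure({0}) = {0,1,2,3,4,8,9,10}
'c' @ 1: {11,12}
'b' @ 2: {1,9,13}  (accept∈set)
'b' @ 3: {}  — dead — no transitions
rest 'aa' ignored (set empty)
final: {}; accept 1 not in set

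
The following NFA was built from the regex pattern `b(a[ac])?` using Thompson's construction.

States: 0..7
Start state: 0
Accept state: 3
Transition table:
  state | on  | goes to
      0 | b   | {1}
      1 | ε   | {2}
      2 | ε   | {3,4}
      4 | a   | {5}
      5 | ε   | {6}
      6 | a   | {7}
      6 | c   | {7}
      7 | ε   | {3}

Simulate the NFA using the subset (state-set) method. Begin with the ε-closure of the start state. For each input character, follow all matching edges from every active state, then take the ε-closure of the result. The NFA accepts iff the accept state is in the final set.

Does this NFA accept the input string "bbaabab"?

start: ε-closure({0}) = {0}
'b' @ 1: {1,2,3,4}  [accepting]
'b' @ 2: {}  — dead — no transitions
rest 'aabab' ignored (set empty)
final: {}; accept 3 not in set

Answer: REJECT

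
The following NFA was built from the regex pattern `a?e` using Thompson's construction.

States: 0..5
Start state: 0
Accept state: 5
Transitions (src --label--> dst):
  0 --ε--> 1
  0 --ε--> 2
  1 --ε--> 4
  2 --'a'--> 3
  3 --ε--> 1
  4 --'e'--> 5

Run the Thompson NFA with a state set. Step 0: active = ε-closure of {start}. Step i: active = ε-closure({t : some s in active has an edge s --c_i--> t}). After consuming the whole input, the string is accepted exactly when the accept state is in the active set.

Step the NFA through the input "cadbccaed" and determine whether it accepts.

Answer: REJECT

Steps:
start: ε-closure({0}) = {0,1,2,4}
'c' @ 1: {}  — no active states
rest 'adbccaed' ignored (set empty)
final: {}; accept 5 not in set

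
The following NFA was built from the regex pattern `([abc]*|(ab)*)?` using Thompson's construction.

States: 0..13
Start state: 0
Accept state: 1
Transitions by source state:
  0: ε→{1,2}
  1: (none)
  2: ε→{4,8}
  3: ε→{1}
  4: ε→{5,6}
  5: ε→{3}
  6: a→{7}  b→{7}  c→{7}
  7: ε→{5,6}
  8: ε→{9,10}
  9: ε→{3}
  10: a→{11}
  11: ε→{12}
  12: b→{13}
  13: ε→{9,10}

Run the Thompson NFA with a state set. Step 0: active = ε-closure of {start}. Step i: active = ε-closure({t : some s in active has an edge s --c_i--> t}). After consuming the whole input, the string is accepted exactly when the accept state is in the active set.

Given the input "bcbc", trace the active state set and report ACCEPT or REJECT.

S₀ = ε-closure({0}) = {0,1,2,3,4,5,6,8,9,10}
'b' @ 1: {1,3,5,6,7}  (accept∈set)
'c' @ 2: {1,3,5,6,7}  (accept∈set)
'b' @ 3: {1,3,5,6,7}  (accept∈set)
'c' @ 4: {1,3,5,6,7}  (accept∈set)
after full input: {1,3,5,6,7}  (accept=1 in)

Answer: ACCEPT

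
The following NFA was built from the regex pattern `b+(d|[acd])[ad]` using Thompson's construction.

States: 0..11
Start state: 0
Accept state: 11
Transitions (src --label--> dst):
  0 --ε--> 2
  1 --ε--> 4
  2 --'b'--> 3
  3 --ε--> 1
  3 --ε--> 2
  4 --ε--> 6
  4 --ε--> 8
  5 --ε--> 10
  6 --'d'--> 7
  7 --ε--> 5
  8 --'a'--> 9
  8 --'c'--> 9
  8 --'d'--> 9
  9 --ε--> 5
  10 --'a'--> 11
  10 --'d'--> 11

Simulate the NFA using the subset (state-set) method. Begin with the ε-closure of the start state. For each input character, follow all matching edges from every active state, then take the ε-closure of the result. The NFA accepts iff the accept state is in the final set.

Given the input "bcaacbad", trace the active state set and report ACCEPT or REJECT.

Answer: REJECT

Trace:
start: ε-closure({0}) = {0,2}
'b' @ 1: {1,2,3,4,6,8}
'c' @ 2: {5,9,10}
'a' @ 3: {11}  [accepting]
'a' @ 4: {}  — no active states
rest 'cbad' ignored (set empty)
after full input: {}  (accept=11 not in)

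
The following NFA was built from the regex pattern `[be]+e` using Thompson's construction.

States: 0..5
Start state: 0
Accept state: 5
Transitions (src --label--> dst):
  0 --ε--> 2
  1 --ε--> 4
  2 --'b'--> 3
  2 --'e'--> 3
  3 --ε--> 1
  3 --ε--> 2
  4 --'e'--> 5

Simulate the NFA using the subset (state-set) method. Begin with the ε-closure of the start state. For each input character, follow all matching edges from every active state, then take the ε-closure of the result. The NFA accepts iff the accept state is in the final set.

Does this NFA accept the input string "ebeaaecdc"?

Answer: REJECT

Steps:
initial (ε-close {0}): {0,2}
'e' @ 1: {1,2,3,4}
'b' @ 2: {1,2,3,4}
'e' @ 3: {1,2,3,4,5}  [accepting]
'a' @ 4: {}  — state set empty
rest 'aecdc' ignored (set empty)
after full input: {}  (accept=5 not in)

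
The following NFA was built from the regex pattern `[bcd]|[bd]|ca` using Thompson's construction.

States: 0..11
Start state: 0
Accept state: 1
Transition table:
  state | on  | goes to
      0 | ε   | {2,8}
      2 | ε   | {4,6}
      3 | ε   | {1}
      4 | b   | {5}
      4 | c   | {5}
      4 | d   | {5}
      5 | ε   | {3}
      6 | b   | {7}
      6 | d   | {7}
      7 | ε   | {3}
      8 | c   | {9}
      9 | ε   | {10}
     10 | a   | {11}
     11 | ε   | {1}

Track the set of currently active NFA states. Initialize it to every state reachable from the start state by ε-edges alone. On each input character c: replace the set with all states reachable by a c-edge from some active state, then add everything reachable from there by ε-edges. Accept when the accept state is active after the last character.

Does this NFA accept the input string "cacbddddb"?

Answer: REJECT

Trace:
start: ε-closure({0}) = {0,2,4,6,8}
'c' @ 1: {1,3,5,9,10}  (accept∈set)
'a' @ 2: {1,11}  (accept∈set)
'c' @ 3: {}  — dead — no transitions
rest 'bddddb' ignored (set empty)
final: {}; accept 1 not in set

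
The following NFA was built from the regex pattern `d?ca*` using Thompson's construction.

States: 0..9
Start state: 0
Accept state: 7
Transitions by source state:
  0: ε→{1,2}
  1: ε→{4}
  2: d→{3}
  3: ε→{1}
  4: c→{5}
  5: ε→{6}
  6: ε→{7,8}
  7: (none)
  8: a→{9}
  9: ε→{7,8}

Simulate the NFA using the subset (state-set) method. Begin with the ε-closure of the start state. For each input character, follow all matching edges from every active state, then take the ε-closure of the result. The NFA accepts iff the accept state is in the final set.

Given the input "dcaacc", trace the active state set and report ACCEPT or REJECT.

S₀ = ε-closure({0}) = {0,1,2,4}
'd' @ 1: {1,3,4}
'c' @ 2: {5,6,7,8}  ✓accept
'a' @ 3: {7,8,9}  ✓accept
'a' @ 4: {7,8,9}  ✓accept
'c' @ 5: {}  — state set empty
rest 'c' ignored (set empty)
end set {} — state 7 not in

Answer: REJECT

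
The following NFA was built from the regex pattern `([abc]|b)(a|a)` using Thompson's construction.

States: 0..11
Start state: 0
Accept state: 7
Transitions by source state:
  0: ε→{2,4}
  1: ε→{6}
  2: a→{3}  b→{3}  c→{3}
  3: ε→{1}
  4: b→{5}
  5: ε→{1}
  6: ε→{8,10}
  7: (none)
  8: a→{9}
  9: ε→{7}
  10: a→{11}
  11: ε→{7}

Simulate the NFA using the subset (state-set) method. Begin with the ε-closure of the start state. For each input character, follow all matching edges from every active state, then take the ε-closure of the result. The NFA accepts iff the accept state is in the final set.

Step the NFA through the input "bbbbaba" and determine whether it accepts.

start: ε-closure({0}) = {0,2,4}
'b' @ 1: {1,3,5,6,8,10}
'b' @ 2: {}  — state set empty
rest 'bbaba' ignored (set empty)
end set {} — state 7 not in

Answer: REJECT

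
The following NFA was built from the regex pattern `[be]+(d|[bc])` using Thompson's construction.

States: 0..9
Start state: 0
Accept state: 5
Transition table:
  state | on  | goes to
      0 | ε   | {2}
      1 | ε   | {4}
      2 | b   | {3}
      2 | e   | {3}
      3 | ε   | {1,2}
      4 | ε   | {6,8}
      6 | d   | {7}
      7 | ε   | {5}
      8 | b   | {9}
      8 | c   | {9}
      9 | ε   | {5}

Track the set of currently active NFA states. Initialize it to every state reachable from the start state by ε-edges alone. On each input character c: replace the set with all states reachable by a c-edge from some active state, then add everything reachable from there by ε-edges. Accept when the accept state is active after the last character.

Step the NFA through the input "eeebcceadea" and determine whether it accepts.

Answer: REJECT

Trace:
initial (ε-close {0}): {0,2}
'e' @ 1: {1,2,3,4,6,8}
'e' @ 2: {1,2,3,4,6,8}
'e' @ 3: {1,2,3,4,6,8}
'b' @ 4: {1,2,3,4,5,6,8,9}  (accept∈set)
'c' @ 5: {5,9}  (accept∈set)
'c' @ 6: {}  — state set empty
rest 'eadea' ignored (set empty)
final: {}; accept 5 not in set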